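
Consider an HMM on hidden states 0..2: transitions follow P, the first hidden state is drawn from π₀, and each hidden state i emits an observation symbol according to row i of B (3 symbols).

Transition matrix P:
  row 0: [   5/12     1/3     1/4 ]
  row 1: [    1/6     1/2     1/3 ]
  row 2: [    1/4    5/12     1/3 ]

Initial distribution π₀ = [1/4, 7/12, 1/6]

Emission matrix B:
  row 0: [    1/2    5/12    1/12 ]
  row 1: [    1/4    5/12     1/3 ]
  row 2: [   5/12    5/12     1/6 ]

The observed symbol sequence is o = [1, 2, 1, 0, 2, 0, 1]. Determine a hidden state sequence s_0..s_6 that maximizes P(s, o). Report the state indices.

t=0: δ = [1.042e-01, 2.431e-01, 6.944e-02]  (obs o_0=1)
t=1: δ = [3.617e-03, 4.051e-02, 1.350e-02]  ψ = [0, 1, 1]  (obs o_1=2)
t=2: δ = [2.813e-03, 8.439e-03, 5.626e-03]  ψ = [1, 1, 1]  (obs o_2=1)
t=3: δ = [7.033e-04, 1.055e-03, 1.172e-03]  ψ = [1, 1, 1]  (obs o_3=0)
t=4: δ = [2.442e-05, 1.758e-04, 6.512e-05]  ψ = [0, 1, 2]  (obs o_4=2)
t=5: δ = [1.465e-05, 2.198e-05, 2.442e-05]  ψ = [1, 1, 1]  (obs o_5=0)
t=6: δ = [2.544e-06, 4.579e-06, 3.392e-06]  ψ = [0, 1, 2]  (obs o_6=1)
backtrack: best end state = 1; path = [1, 1, 1, 1, 1, 1, 1]

path = [1, 1, 1, 1, 1, 1, 1]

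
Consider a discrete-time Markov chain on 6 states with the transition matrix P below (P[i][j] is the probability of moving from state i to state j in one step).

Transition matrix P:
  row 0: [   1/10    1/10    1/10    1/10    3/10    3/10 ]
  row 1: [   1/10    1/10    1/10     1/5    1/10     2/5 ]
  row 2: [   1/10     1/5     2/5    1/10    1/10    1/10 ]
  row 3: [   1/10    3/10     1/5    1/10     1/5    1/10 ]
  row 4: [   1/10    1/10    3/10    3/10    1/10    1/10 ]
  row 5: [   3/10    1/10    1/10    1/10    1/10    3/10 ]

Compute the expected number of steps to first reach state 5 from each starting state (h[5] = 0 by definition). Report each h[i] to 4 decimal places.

First-step conditioning: h[5] = 0; for i ≠ 5, h[i] = 1 + Σ_k P[i][k]·h[k].
  h[0] = 1 + 1/10·h[0] + 1/10·h[1] + 1/10·h[2] + 1/10·h[3] + 3/10·h[4]
  h[1] = 1 + 1/10·h[0] + 1/10·h[1] + 1/10·h[2] + 1/5·h[3] + 1/10·h[4]
  h[2] = 1 + 1/10·h[0] + 1/5·h[1] + 2/5·h[2] + 1/10·h[3] + 1/10·h[4]
  h[3] = 1 + 1/10·h[0] + 3/10·h[1] + 1/5·h[2] + 1/10·h[3] + 1/5·h[4]
  h[4] = 1 + 1/10·h[0] + 1/10·h[1] + 3/10·h[2] + 3/10·h[3] + 1/10·h[4]
Solving the 5×5 linear system over states ≠ 5 gives exactly h = [22235/4599, 19375/4599, 26725/4599, 26050/4599, 27325/4599, 0] (h[5] = 0 is the target).

h = [4.8347, 4.2129, 5.8110, 5.6643, 5.9415, 0.0000]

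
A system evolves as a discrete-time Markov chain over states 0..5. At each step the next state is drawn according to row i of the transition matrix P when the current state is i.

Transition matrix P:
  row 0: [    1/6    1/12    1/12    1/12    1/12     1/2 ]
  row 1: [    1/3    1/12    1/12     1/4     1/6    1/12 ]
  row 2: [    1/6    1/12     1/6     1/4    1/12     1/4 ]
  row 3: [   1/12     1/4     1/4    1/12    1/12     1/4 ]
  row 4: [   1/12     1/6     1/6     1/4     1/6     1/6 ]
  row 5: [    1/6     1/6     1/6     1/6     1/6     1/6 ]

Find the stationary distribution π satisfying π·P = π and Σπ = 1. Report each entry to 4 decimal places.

π = [0.1655, 0.1425, 0.1555, 0.1737, 0.1254, 0.2374]

Balance equations π_j = Σ_i π_i·P[i][j]:
  π_0 = 1/6·π_0 + 1/3·π_1 + 1/6·π_2 + 1/12·π_3 + 1/12·π_4 + 1/6·π_5
  π_1 = 1/12·π_0 + 1/12·π_1 + 1/12·π_2 + 1/4·π_3 + 1/6·π_4 + 1/6·π_5
  π_2 = 1/12·π_0 + 1/12·π_1 + 1/6·π_2 + 1/4·π_3 + 1/6·π_4 + 1/6·π_5
  π_3 = 1/12·π_0 + 1/4·π_1 + 1/4·π_2 + 1/12·π_3 + 1/4·π_4 + 1/6·π_5
  π_4 = 1/12·π_0 + 1/6·π_1 + 1/12·π_2 + 1/12·π_3 + 1/6·π_4 + 1/6·π_5
  normalize: π_0 + π_1 + π_2 + π_3 + π_4 + π_5 = 1
Solving the linear system gives exactly π = [47772/288667, 41140/288667, 44880/288667, 50138/288667, 36212/288667, 68525/288667].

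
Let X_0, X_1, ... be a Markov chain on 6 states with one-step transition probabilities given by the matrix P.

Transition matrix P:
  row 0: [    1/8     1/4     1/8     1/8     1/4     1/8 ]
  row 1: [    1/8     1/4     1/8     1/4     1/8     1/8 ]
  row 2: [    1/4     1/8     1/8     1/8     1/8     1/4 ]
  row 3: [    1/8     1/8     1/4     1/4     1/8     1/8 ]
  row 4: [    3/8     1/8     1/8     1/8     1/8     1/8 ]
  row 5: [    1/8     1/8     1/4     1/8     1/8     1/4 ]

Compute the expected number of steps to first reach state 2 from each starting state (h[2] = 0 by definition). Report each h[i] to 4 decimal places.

First-step conditioning: h[2] = 0; for i ≠ 2, h[i] = 1 + Σ_k P[i][k]·h[k].
  h[0] = 1 + 1/8·h[0] + 1/4·h[1] + 1/8·h[3] + 1/4·h[4] + 1/8·h[5]
  h[1] = 1 + 1/8·h[0] + 1/4·h[1] + 1/4·h[3] + 1/8·h[4] + 1/8·h[5]
  h[3] = 1 + 1/8·h[0] + 1/8·h[1] + 1/4·h[3] + 1/8·h[4] + 1/8·h[5]
  h[4] = 1 + 3/8·h[0] + 1/8·h[1] + 1/8·h[3] + 1/8·h[4] + 1/8·h[5]
  h[5] = 1 + 1/8·h[0] + 1/8·h[1] + 1/8·h[3] + 1/8·h[4] + 1/4·h[5]
Solving the 5×5 linear system over states ≠ 2 gives exactly h = [4040/663, 3968/663, 0, 3472/663, 4048/663, 3472/663] (h[2] = 0 is the target).

h = [6.0935, 5.9849, 0.0000, 5.2368, 6.1056, 5.2368]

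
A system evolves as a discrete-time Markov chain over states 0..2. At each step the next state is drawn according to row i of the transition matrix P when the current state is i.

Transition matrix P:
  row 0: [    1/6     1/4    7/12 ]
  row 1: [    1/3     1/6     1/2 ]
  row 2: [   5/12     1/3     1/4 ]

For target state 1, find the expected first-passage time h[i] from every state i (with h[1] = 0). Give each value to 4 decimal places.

h = [3.4909, 0.0000, 3.2727]

First-step conditioning: h[1] = 0; for i ≠ 1, h[i] = 1 + Σ_k P[i][k]·h[k].
  h[0] = 1 + 1/6·h[0] + 7/12·h[2]
  h[2] = 1 + 5/12·h[0] + 1/4·h[2]
Solving the 2×2 linear system over states ≠ 1 gives exactly h = [192/55, 0, 36/11] (h[1] = 0 is the target).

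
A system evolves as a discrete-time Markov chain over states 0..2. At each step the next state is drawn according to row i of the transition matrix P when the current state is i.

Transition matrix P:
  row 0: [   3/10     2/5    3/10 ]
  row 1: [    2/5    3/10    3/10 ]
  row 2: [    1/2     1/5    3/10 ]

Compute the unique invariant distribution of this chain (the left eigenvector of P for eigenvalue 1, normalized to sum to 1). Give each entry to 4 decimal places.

Balance equations π_j = Σ_i π_i·P[i][j]:
  π_0 = 3/10·π_0 + 2/5·π_1 + 1/2·π_2
  π_1 = 2/5·π_0 + 3/10·π_1 + 1/5·π_2
  normalize: π_0 + π_1 + π_2 = 1
Solving the linear system gives exactly π = [43/110, 17/55, 3/10].

π = [0.3909, 0.3091, 0.3000]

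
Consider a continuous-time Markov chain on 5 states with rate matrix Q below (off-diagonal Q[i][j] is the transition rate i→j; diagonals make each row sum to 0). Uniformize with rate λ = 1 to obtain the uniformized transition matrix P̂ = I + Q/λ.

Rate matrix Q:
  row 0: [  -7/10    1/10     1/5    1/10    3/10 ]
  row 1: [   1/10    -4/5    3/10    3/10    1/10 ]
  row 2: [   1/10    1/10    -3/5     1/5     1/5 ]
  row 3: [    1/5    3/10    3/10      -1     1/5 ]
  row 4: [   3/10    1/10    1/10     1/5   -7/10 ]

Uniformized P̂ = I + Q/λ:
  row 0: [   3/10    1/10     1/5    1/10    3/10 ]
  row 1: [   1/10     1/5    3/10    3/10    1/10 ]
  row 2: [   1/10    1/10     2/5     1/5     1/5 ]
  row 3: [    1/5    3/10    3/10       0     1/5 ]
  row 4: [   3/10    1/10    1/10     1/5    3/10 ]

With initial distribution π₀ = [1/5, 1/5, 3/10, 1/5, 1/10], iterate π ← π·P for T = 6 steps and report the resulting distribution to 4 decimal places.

t=0: π = [0.2000, 0.2000, 0.3000, 0.2000, 0.1000]
t=1: π = [0.1800, 0.1600, 0.2900, 0.1600, 0.2100]
t=2: π = [0.1940, 0.1480, 0.2690, 0.1660, 0.2230]
t=3: π = [0.2000, 0.1480, 0.2629, 0.1622, 0.2269]
t=4: π = [0.2016, 0.1472, 0.2609, 0.1624, 0.2279]
t=5: π = [0.2021, 0.1472, 0.2604, 0.1621, 0.2282]
t=6: π = [0.2023, 0.1471, 0.2602, 0.1621, 0.2283]

π = [0.2023, 0.1471, 0.2602, 0.1621, 0.2283]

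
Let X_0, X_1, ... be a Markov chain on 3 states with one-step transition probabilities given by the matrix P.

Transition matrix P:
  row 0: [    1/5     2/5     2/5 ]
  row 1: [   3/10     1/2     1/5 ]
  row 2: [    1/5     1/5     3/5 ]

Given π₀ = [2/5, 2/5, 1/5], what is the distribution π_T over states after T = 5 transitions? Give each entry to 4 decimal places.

t=0: π = [0.4000, 0.4000, 0.2000]
t=1: π = [0.2400, 0.4000, 0.3600]
t=2: π = [0.2400, 0.3680, 0.3920]
t=3: π = [0.2368, 0.3584, 0.4048]
t=4: π = [0.2358, 0.3549, 0.4093]
t=5: π = [0.2355, 0.3536, 0.4109]

π = [0.2355, 0.3536, 0.4109]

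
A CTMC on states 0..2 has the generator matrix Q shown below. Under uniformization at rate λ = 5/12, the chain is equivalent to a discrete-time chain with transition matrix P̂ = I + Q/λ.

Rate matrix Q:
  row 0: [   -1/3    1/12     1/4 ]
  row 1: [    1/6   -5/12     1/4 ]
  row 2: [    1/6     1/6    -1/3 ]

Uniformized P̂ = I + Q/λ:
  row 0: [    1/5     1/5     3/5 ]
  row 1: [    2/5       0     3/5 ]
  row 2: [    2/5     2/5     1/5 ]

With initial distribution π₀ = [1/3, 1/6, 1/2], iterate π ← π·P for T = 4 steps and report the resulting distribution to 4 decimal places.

t=0: π = [0.3333, 0.1667, 0.5000]
t=1: π = [0.3333, 0.2667, 0.4000]
t=2: π = [0.3333, 0.2267, 0.4400]
t=3: π = [0.3333, 0.2427, 0.4240]
t=4: π = [0.3333, 0.2363, 0.4304]

π = [0.3333, 0.2363, 0.4304]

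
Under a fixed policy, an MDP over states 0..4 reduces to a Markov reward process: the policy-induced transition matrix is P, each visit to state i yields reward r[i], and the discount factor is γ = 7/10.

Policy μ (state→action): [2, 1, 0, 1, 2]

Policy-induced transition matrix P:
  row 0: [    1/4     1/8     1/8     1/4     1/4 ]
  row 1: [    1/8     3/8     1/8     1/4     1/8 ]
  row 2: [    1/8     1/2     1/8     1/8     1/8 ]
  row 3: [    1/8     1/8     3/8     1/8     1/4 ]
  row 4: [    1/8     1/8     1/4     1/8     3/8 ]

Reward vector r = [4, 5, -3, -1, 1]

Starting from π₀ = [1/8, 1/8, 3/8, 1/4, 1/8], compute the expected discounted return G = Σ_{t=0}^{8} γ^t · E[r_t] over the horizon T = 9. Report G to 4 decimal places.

G = 2.9672

t=0: π = [0.1250, 0.1250, 0.3750, 0.2500, 0.1250], E[r] = -0.1250, γ^t·E[r] = -0.125000, running G = -0.125000
t=1: π = [0.1406, 0.2969, 0.2031, 0.1563, 0.2031], E[r] = 1.4844, γ^t·E[r] = 1.039063, running G = 0.914063
t=2: π = [0.1426, 0.2754, 0.1895, 0.1797, 0.2129], E[r] = 1.4121, γ^t·E[r] = 0.691934, running G = 1.605996
t=3: π = [0.1428, 0.2649, 0.1965, 0.1772, 0.2185], E[r] = 1.3474, γ^t·E[r] = 0.462162, running G = 2.068158
t=4: π = [0.1429, 0.2649, 0.1966, 0.1760, 0.2196], E[r] = 1.3498, γ^t·E[r] = 0.324093, running G = 2.392251
t=5: π = [0.1429, 0.2650, 0.1964, 0.1760, 0.2198], E[r] = 1.3507, γ^t·E[r] = 0.227013, running G = 2.619264
t=6: π = [0.1429, 0.2649, 0.1965, 0.1760, 0.2198], E[r] = 1.3504, γ^t·E[r] = 0.158873, running G = 2.778137
t=7: π = [0.1429, 0.2649, 0.1965, 0.1760, 0.2198], E[r] = 1.3504, γ^t·E[r] = 0.111208, running G = 2.889344
t=8: π = [0.1429, 0.2649, 0.1965, 0.1760, 0.2198], E[r] = 1.3504, γ^t·E[r] = 0.077846, running G = 2.967190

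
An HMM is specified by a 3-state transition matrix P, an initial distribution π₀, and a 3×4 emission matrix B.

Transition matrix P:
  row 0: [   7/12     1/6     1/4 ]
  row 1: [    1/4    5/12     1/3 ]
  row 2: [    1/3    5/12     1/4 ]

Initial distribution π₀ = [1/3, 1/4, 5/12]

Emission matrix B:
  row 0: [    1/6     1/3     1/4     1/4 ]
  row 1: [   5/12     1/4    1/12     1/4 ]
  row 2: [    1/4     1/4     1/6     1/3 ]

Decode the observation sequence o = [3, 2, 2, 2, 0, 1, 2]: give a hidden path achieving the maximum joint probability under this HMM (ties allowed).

path = [0, 0, 0, 0, 0, 0, 0]

t=0: δ = [8.333e-02, 6.250e-02, 1.389e-01]  (obs o_0=3)
t=1: δ = [1.215e-02, 4.823e-03, 5.787e-03]  ψ = [0, 2, 2]  (obs o_1=2)
t=2: δ = [1.772e-03, 2.009e-04, 5.064e-04]  ψ = [0, 2, 0]  (obs o_2=2)
t=3: δ = [2.585e-04, 2.462e-05, 7.385e-05]  ψ = [0, 0, 0]  (obs o_3=2)
t=4: δ = [2.513e-05, 1.795e-05, 1.615e-05]  ψ = [0, 0, 0]  (obs o_4=0)
t=5: δ = [4.886e-06, 1.870e-06, 1.570e-06]  ψ = [0, 1, 0]  (obs o_5=1)
t=6: δ = [7.125e-07, 6.786e-08, 2.036e-07]  ψ = [0, 0, 0]  (obs o_6=2)
backtrack: best end state = 0; path = [0, 0, 0, 0, 0, 0, 0]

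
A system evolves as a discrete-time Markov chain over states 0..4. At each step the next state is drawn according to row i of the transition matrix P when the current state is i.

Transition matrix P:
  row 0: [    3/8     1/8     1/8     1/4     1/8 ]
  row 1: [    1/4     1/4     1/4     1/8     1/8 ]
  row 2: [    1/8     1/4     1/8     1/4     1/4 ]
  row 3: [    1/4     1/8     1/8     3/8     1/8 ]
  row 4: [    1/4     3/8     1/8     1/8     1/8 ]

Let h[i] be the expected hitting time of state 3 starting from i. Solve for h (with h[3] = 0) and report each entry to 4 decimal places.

First-step conditioning: h[3] = 0; for i ≠ 3, h[i] = 1 + Σ_k P[i][k]·h[k].
  h[0] = 1 + 3/8·h[0] + 1/8·h[1] + 1/8·h[2] + 1/8·h[4]
  h[1] = 1 + 1/4·h[0] + 1/4·h[1] + 1/4·h[2] + 1/8·h[4]
  h[2] = 1 + 1/8·h[0] + 1/4·h[1] + 1/8·h[2] + 1/4·h[4]
  h[4] = 1 + 1/4·h[0] + 3/8·h[1] + 1/8·h[2] + 1/8·h[4]
Solving the 4×4 linear system over states ≠ 3 gives exactly h = [1168/241, 4024/723, 3640/723, 0, 4072/723] (h[3] = 0 is the target).

h = [4.8465, 5.5657, 5.0346, 0.0000, 5.6321]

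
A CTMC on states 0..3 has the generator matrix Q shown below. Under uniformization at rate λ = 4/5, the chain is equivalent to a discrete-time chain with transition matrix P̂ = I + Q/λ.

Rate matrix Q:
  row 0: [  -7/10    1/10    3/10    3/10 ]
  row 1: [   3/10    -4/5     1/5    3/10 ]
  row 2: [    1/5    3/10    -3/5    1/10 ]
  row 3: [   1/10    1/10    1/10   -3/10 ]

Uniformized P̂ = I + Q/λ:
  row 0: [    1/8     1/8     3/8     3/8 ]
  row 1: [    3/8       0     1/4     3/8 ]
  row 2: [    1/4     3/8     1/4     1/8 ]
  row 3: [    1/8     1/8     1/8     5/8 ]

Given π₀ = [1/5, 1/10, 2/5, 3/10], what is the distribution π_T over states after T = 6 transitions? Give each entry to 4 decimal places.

t=0: π = [0.2000, 0.1000, 0.4000, 0.3000]
t=1: π = [0.2000, 0.2125, 0.2375, 0.3500]
t=2: π = [0.2078, 0.1578, 0.2313, 0.4031]
t=3: π = [0.1934, 0.1631, 0.2256, 0.4180]
t=4: π = [0.1940, 0.1610, 0.2219, 0.4231]
t=5: π = [0.1930, 0.1604, 0.2214, 0.4253]
t=6: π = [0.1928, 0.1603, 0.2210, 0.4260]

π = [0.1928, 0.1603, 0.2210, 0.4260]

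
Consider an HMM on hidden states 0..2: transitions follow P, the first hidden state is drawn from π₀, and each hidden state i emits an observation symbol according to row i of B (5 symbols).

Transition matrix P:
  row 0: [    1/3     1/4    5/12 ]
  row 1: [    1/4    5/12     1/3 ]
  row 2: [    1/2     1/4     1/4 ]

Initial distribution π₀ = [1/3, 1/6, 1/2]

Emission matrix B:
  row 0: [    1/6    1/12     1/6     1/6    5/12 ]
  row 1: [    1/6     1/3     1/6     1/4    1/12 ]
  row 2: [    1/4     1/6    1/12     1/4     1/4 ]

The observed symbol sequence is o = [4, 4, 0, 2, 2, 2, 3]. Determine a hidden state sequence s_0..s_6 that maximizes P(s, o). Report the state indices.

path = [2, 0, 2, 0, 0, 0, 2]

t=0: δ = [1.389e-01, 1.389e-02, 1.250e-01]  (obs o_0=4)
t=1: δ = [2.604e-02, 2.894e-03, 1.447e-02]  ψ = [2, 0, 0]  (obs o_1=4)
t=2: δ = [1.447e-03, 1.085e-03, 2.713e-03]  ψ = [0, 0, 0]  (obs o_2=0)
t=3: δ = [2.261e-04, 1.130e-04, 5.651e-05]  ψ = [2, 2, 2]  (obs o_3=2)
t=4: δ = [1.256e-05, 9.419e-06, 7.849e-06]  ψ = [0, 0, 0]  (obs o_4=2)
t=5: δ = [6.977e-07, 6.541e-07, 4.361e-07]  ψ = [0, 1, 0]  (obs o_5=2)
t=6: δ = [3.876e-08, 6.814e-08, 7.268e-08]  ψ = [0, 1, 0]  (obs o_6=3)
backtrack: best end state = 2; path = [2, 0, 2, 0, 0, 0, 2]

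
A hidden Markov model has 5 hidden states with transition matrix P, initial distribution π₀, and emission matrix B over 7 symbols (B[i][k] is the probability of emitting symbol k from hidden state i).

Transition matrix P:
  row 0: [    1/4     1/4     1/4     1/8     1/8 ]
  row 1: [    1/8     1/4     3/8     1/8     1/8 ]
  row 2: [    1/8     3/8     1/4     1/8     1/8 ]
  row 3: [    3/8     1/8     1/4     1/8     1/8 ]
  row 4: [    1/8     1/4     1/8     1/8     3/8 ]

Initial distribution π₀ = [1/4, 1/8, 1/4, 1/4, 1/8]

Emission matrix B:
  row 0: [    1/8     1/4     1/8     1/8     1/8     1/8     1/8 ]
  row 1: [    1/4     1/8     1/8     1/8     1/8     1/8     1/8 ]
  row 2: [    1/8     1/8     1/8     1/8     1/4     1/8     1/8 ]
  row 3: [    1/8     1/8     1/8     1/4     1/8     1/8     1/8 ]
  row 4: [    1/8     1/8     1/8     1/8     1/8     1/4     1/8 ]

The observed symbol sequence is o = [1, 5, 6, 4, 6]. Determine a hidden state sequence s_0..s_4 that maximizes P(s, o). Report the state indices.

t=0: δ = [6.250e-02, 1.562e-02, 3.125e-02, 3.125e-02, 1.562e-02]  (obs o_0=1)
t=1: δ = [1.953e-03, 1.953e-03, 1.953e-03, 9.766e-04, 1.953e-03]  ψ = [0, 0, 0, 0, 0]  (obs o_1=5)
t=2: δ = [6.104e-05, 9.155e-05, 9.155e-05, 3.052e-05, 9.155e-05]  ψ = [0, 2, 1, 0, 4]  (obs o_2=6)
t=3: δ = [1.907e-06, 4.292e-06, 8.583e-06, 1.431e-06, 4.292e-06]  ψ = [0, 2, 1, 1, 4]  (obs o_3=4)
t=4: δ = [1.341e-07, 4.023e-07, 2.682e-07, 1.341e-07, 2.012e-07]  ψ = [2, 2, 2, 2, 4]  (obs o_4=6)
backtrack: best end state = 1; path = [0, 2, 1, 2, 1]

path = [0, 2, 1, 2, 1]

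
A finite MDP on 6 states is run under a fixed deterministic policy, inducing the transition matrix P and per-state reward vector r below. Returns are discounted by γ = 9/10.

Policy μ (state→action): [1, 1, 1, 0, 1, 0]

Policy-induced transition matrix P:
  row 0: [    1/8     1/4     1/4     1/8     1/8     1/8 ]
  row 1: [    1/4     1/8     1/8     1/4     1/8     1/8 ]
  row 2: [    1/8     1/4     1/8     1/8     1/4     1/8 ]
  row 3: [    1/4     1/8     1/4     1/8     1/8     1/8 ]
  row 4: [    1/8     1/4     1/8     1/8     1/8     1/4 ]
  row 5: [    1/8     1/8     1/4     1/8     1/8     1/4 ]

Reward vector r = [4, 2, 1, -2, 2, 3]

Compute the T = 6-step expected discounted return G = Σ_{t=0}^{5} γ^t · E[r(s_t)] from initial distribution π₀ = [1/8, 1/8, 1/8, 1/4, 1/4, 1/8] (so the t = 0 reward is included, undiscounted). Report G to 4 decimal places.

G = 7.6265

t=0: π = [0.1250, 0.1250, 0.1250, 0.2500, 0.2500, 0.1250], E[r] = 1.2500, γ^t·E[r] = 1.250000, running G = 1.250000
t=1: π = [0.1719, 0.1875, 0.1875, 0.1406, 0.1406, 0.1719], E[r] = 1.7656, γ^t·E[r] = 1.589063, running G = 2.839063
t=2: π = [0.1660, 0.1875, 0.1855, 0.1484, 0.1484, 0.1641], E[r] = 1.7168, γ^t·E[r] = 1.390605, running G = 4.229668
t=3: π = [0.1670, 0.1875, 0.1848, 0.1484, 0.1482, 0.1641], E[r] = 1.7195, γ^t·E[r] = 1.253503, running G = 5.483171
t=4: π = [0.1670, 0.1875, 0.1849, 0.1484, 0.1481, 0.1640], E[r] = 1.7193, γ^t·E[r] = 1.128052, running G = 6.611223
t=5: π = [0.1670, 0.1875, 0.1849, 0.1484, 0.1481, 0.1640], E[r] = 1.7193, γ^t·E[r] = 1.015240, running G = 7.626463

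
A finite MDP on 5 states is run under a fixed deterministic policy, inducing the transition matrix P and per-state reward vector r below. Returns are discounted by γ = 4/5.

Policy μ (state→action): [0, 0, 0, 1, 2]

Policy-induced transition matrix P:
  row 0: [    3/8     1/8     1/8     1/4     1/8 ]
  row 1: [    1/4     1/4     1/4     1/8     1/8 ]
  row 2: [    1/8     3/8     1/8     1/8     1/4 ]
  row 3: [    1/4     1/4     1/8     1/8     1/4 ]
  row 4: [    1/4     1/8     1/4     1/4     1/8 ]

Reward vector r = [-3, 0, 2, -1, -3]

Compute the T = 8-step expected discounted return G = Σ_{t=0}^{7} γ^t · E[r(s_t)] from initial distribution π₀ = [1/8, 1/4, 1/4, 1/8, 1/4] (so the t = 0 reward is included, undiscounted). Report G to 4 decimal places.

G = -4.1955

t=0: π = [0.1250, 0.2500, 0.2500, 0.1250, 0.2500], E[r] = -0.7500, γ^t·E[r] = -0.750000, running G = -0.750000
t=1: π = [0.2344, 0.2344, 0.1875, 0.1719, 0.1719], E[r] = -1.0156, γ^t·E[r] = -0.812500, running G = -1.562500
t=2: π = [0.2559, 0.2227, 0.1758, 0.1758, 0.1699], E[r] = -1.1016, γ^t·E[r] = -0.705000, running G = -2.267500
t=3: π = [0.2600, 0.2188, 0.1741, 0.1782, 0.1689], E[r] = -1.1169, γ^t·E[r] = -0.571875, running G = -2.839375
t=4: π = [0.2607, 0.2181, 0.1735, 0.1786, 0.1690], E[r] = -1.1210, γ^t·E[r] = -0.459175, running G = -3.298550
t=5: π = [0.2609, 0.2180, 0.1734, 0.1787, 0.1690], E[r] = -1.1217, γ^t·E[r] = -0.367555, running G = -3.666105
t=6: π = [0.2609, 0.2179, 0.1734, 0.1787, 0.1690], E[r] = -1.1219, γ^t·E[r] = -0.294089, running G = -3.960194
t=7: π = [0.2609, 0.2179, 0.1734, 0.1787, 0.1690], E[r] = -1.1219, γ^t·E[r] = -0.235277, running G = -4.195470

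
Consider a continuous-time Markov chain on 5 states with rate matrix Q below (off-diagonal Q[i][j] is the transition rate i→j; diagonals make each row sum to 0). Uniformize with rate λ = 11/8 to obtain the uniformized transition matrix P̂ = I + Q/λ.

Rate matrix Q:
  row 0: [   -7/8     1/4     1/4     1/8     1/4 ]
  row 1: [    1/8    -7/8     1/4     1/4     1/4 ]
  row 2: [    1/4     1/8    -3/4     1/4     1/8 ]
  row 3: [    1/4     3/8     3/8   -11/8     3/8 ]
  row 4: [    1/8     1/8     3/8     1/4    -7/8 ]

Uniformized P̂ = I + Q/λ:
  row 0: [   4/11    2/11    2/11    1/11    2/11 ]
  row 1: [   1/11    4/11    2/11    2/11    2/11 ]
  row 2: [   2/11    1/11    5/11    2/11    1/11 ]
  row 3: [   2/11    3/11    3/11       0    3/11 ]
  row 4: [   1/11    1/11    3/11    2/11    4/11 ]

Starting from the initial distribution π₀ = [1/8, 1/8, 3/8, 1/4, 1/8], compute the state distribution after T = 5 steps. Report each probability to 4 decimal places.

t=0: π = [0.1250, 0.1250, 0.3750, 0.2500, 0.1250]
t=1: π = [0.1818, 0.1818, 0.3182, 0.1250, 0.1932]
t=2: π = [0.1808, 0.1798, 0.2975, 0.1426, 0.1994]
t=3: π = [0.1802, 0.1823, 0.2940, 0.1395, 0.2040]
t=4: π = [0.1795, 0.1824, 0.2932, 0.1401, 0.2049]
t=5: π = [0.1792, 0.1824, 0.2931, 0.1400, 0.2051]

π = [0.1792, 0.1824, 0.2931, 0.1400, 0.2051]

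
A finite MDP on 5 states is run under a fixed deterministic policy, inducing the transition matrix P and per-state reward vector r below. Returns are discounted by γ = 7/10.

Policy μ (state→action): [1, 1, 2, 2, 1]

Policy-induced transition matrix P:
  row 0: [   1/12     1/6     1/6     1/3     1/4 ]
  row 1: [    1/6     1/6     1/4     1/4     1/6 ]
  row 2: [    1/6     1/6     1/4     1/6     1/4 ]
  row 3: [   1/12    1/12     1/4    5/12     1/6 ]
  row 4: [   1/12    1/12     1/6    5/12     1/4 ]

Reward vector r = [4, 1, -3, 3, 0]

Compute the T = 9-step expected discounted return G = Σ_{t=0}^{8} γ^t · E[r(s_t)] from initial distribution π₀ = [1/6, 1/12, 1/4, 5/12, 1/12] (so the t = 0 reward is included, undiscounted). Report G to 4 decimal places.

t=0: π = [0.1667, 0.0833, 0.2500, 0.4167, 0.0833], E[r] = 1.2500, γ^t·E[r] = 1.250000, running G = 1.250000
t=1: π = [0.1111, 0.1250, 0.2292, 0.3264, 0.2083], E[r] = 0.8611, γ^t·E[r] = 0.602778, running G = 1.852778
t=2: π = [0.1128, 0.1221, 0.2234, 0.3293, 0.2124], E[r] = 0.8912, γ^t·E[r] = 0.436690, running G = 2.289468
t=3: π = [0.1121, 0.1215, 0.2229, 0.3311, 0.2124], E[r] = 0.8945, γ^t·E[r] = 0.306824, running G = 2.596292
t=4: π = [0.1120, 0.1214, 0.2230, 0.3313, 0.2123], E[r] = 0.8947, γ^t·E[r] = 0.214813, running G = 2.811104
t=5: π = [0.1120, 0.1214, 0.2230, 0.3314, 0.2123], E[r] = 0.8946, γ^t·E[r] = 0.150362, running G = 2.961467
t=6: π = [0.1120, 0.1214, 0.2230, 0.3314, 0.2123], E[r] = 0.8946, γ^t·E[r] = 0.105253, running G = 3.066719
t=7: π = [0.1120, 0.1214, 0.2230, 0.3314, 0.2123], E[r] = 0.8946, γ^t·E[r] = 0.073677, running G = 3.140396
t=8: π = [0.1120, 0.1214, 0.2230, 0.3314, 0.2123], E[r] = 0.8946, γ^t·E[r] = 0.051574, running G = 3.191970

G = 3.1920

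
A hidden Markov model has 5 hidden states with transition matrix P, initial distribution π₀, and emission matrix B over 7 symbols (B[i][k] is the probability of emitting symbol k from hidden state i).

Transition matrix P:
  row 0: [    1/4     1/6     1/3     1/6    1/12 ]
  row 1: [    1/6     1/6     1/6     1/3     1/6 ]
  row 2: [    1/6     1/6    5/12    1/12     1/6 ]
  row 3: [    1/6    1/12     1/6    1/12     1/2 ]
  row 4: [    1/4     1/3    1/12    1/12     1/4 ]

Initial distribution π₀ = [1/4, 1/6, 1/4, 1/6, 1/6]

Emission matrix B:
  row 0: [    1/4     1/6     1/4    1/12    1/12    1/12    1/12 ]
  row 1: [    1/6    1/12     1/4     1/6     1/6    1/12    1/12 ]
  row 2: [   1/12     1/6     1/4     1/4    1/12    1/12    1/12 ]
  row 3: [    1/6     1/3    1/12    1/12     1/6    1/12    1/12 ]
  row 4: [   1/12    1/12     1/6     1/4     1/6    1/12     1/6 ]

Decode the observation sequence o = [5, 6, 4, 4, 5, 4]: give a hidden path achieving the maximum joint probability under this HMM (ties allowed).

t=0: δ = [2.083e-02, 1.389e-02, 2.083e-02, 1.389e-02, 1.389e-02]  (obs o_0=5)
t=1: δ = [4.340e-04, 3.858e-04, 7.234e-04, 3.858e-04, 1.157e-03]  ψ = [0, 4, 2, 1, 3]  (obs o_1=6)
t=2: δ = [2.411e-05, 6.430e-05, 2.512e-05, 2.143e-05, 4.823e-05]  ψ = [4, 4, 2, 1, 4]  (obs o_2=4)
t=3: δ = [1.005e-06, 2.679e-06, 8.931e-07, 3.572e-06, 2.009e-06]  ψ = [4, 4, 1, 1, 4]  (obs o_3=4)
t=4: δ = [4.961e-08, 5.582e-08, 4.961e-08, 7.442e-08, 1.488e-07]  ψ = [3, 4, 3, 1, 3]  (obs o_4=5)
t=5: δ = [3.101e-09, 8.269e-09, 1.723e-09, 3.101e-09, 6.202e-09]  ψ = [4, 4, 2, 1, 3]  (obs o_5=4)
backtrack: best end state = 1; path = [3, 4, 1, 3, 4, 1]

path = [3, 4, 1, 3, 4, 1]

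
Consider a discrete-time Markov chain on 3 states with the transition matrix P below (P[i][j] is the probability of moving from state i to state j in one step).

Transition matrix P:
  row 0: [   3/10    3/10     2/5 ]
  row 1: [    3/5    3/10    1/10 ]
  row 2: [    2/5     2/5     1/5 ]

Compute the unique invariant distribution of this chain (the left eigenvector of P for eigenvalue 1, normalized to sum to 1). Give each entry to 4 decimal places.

Balance equations π_j = Σ_i π_i·P[i][j]:
  π_0 = 3/10·π_0 + 3/5·π_1 + 2/5·π_2
  π_1 = 3/10·π_0 + 3/10·π_1 + 2/5·π_2
  normalize: π_0 + π_1 + π_2 = 1
Solving the linear system gives exactly π = [52/123, 40/123, 31/123].

π = [0.4228, 0.3252, 0.2520]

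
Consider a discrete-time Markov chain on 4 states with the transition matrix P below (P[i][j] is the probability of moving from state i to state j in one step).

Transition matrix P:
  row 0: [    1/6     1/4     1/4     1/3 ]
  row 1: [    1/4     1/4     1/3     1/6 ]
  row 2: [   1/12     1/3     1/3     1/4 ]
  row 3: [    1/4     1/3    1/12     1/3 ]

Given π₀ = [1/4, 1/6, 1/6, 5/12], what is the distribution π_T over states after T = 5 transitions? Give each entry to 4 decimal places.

t=0: π = [0.2500, 0.1667, 0.1667, 0.4167]
t=1: π = [0.2014, 0.2986, 0.2083, 0.2917]
t=2: π = [0.1985, 0.2917, 0.2436, 0.2662]
t=3: π = [0.1929, 0.2925, 0.2502, 0.2644]
t=4: π = [0.1922, 0.2929, 0.2512, 0.2637]
t=5: π = [0.1921, 0.2929, 0.2514, 0.2636]

π = [0.1921, 0.2929, 0.2514, 0.2636]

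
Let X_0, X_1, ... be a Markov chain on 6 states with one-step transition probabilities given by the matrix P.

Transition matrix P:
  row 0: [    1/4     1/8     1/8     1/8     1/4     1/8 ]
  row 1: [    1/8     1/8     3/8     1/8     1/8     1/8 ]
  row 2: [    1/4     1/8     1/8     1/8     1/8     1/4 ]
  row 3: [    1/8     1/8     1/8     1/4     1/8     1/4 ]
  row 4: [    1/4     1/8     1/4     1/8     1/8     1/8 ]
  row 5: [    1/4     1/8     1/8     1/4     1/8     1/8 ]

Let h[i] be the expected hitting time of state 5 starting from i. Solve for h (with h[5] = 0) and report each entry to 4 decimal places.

First-step conditioning: h[5] = 0; for i ≠ 5, h[i] = 1 + Σ_k P[i][k]·h[k].
  h[0] = 1 + 1/4·h[0] + 1/8·h[1] + 1/8·h[2] + 1/8·h[3] + 1/4·h[4]
  h[1] = 1 + 1/8·h[0] + 1/8·h[1] + 3/8·h[2] + 1/8·h[3] + 1/8·h[4]
  h[2] = 1 + 1/4·h[0] + 1/8·h[1] + 1/8·h[2] + 1/8·h[3] + 1/8·h[4]
  h[3] = 1 + 1/8·h[0] + 1/8·h[1] + 1/8·h[2] + 1/4·h[3] + 1/8·h[4]
  h[4] = 1 + 1/4·h[0] + 1/8·h[1] + 1/4·h[2] + 1/8·h[3] + 1/8·h[4]
Solving the 5×5 linear system over states ≠ 5 gives exactly h = [32704/5399, 31752/5399, 28672/5399, 28096/5399, 32256/5399, 0] (h[5] = 0 is the target).

h = [6.0574, 5.8811, 5.3106, 5.2039, 5.9744, 0.0000]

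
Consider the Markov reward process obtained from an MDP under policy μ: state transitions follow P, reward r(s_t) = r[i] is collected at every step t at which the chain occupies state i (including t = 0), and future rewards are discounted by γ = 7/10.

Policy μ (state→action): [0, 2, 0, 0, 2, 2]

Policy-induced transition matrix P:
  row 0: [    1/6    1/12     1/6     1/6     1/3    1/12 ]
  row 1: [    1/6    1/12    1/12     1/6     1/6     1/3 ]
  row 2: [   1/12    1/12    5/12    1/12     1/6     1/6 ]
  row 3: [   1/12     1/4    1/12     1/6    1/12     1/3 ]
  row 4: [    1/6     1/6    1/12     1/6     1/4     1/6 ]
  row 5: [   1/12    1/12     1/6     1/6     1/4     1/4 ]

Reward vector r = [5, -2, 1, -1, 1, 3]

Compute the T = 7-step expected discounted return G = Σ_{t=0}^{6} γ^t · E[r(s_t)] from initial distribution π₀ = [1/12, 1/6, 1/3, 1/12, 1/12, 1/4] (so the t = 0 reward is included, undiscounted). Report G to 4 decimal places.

t=0: π = [0.0833, 0.1667, 0.3333, 0.0833, 0.0833, 0.2500], E[r] = 1.1667, γ^t·E[r] = 1.166667, running G = 1.166667
t=1: π = [0.1111, 0.1042, 0.2222, 0.1389, 0.2014, 0.2222], E[r] = 1.2986, γ^t·E[r] = 0.909028, running G = 2.075694
t=2: π = [0.1181, 0.1233, 0.1852, 0.1481, 0.2089, 0.2164], E[r] = 1.2390, γ^t·E[r] = 0.607112, running G = 2.682807
t=3: π = [0.1209, 0.1254, 0.1729, 0.1512, 0.2094, 0.2201], E[r] = 1.2448, γ^t·E[r] = 0.426980, running G = 3.109787
t=4: π = [0.1213, 0.1260, 0.1694, 0.1523, 0.2100, 0.2210], E[r] = 1.2449, γ^t·E[r] = 0.298889, running G = 3.408676
t=5: π = [0.1214, 0.1262, 0.1683, 0.1526, 0.2101, 0.2214], E[r] = 1.2447, γ^t·E[r] = 0.209204, running G = 3.617880
t=6: π = [0.1215, 0.1263, 0.1680, 0.1526, 0.2102, 0.2215], E[r] = 1.2447, γ^t·E[r] = 0.146443, running G = 3.764323

G = 3.7643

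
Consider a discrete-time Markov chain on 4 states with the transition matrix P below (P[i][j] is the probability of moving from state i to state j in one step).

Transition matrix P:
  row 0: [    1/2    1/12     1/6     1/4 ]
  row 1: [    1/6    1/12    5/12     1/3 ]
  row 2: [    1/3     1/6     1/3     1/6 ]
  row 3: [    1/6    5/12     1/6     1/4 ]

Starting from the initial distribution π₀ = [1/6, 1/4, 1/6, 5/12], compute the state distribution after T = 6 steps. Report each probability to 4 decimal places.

t=0: π = [0.1667, 0.2500, 0.1667, 0.4167]
t=1: π = [0.2500, 0.2361, 0.2569, 0.2569]
t=2: π = [0.2928, 0.1904, 0.2685, 0.2483]
t=3: π = [0.3090, 0.1885, 0.2590, 0.2435]
t=4: π = [0.3128, 0.1861, 0.2570, 0.2441]
t=5: π = [0.3138, 0.1861, 0.2560, 0.2441]
t=6: π = [0.3139, 0.1860, 0.2559, 0.2442]

π = [0.3139, 0.1860, 0.2559, 0.2442]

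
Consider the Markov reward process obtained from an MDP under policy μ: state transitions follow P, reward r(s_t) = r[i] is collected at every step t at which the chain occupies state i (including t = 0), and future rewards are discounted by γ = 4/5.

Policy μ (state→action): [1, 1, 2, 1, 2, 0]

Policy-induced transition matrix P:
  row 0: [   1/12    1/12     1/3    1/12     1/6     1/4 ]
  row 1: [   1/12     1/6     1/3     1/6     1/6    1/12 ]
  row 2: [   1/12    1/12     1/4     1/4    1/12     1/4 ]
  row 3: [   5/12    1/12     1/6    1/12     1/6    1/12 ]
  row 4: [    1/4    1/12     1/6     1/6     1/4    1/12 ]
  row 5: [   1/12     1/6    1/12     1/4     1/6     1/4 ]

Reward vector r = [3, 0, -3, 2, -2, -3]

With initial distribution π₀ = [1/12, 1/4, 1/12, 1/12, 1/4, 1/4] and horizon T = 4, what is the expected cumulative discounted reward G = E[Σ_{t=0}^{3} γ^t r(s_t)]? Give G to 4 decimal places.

t=0: π = [0.0833, 0.2500, 0.0833, 0.0833, 0.2500, 0.2500], E[r] = -1.0833, γ^t·E[r] = -1.083333, running G = -1.083333
t=1: π = [0.1528, 0.1250, 0.2083, 0.1806, 0.1806, 0.1528], E[r] = -0.6250, γ^t·E[r] = -0.500000, running G = -1.583333
t=2: π = [0.1736, 0.1065, 0.2176, 0.1690, 0.1644, 0.1690], E[r] = -0.6296, γ^t·E[r] = -0.402963, running G = -1.986296
t=3: π = [0.1671, 0.1063, 0.2174, 0.1703, 0.1622, 0.1767], E[r] = -0.6649, γ^t·E[r] = -0.340444, running G = -2.326741

G = -2.3267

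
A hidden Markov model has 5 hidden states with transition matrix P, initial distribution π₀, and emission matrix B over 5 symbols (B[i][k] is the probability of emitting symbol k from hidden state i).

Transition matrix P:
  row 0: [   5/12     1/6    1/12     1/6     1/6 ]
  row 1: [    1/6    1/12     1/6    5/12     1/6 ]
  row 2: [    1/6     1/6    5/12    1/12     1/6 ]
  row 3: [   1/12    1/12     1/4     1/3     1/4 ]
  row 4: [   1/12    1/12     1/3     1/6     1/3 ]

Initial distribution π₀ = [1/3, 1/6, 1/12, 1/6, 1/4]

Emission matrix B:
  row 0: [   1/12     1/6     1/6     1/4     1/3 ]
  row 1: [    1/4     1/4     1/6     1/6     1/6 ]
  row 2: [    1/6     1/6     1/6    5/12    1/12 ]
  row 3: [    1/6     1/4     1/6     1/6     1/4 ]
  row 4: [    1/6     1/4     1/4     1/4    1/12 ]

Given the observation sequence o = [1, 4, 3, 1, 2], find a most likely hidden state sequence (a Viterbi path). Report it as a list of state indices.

path = [0, 0, 0, 0, 0]

t=0: δ = [5.556e-02, 4.167e-02, 1.389e-02, 4.167e-02, 6.250e-02]  (obs o_0=1)
t=1: δ = [7.716e-03, 1.543e-03, 1.736e-03, 4.340e-03, 1.736e-03]  ψ = [0, 0, 4, 1, 4]  (obs o_1=4)
t=2: δ = [8.038e-04, 2.143e-04, 4.521e-04, 2.411e-04, 3.215e-04]  ψ = [0, 0, 3, 3, 0]  (obs o_2=3)
t=3: δ = [5.582e-05, 3.349e-05, 3.140e-05, 3.349e-05, 3.349e-05]  ψ = [0, 0, 2, 0, 0]  (obs o_3=1)
t=4: δ = [3.876e-06, 1.550e-06, 2.180e-06, 2.326e-06, 2.791e-06]  ψ = [0, 0, 2, 1, 4]  (obs o_4=2)
backtrack: best end state = 0; path = [0, 0, 0, 0, 0]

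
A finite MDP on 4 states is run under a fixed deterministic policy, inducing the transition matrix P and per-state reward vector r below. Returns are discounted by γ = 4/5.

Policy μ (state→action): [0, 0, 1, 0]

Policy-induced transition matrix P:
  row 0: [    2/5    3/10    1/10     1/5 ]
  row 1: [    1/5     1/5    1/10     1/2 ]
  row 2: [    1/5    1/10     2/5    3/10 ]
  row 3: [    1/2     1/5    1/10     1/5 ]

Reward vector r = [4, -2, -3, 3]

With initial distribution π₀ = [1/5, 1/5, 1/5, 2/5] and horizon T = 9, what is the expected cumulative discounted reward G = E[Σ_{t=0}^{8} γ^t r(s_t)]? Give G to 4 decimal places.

t=0: π = [0.2000, 0.2000, 0.2000, 0.4000], E[r] = 1.0000, γ^t·E[r] = 1.000000, running G = 1.000000
t=1: π = [0.3600, 0.2000, 0.1600, 0.2800], E[r] = 1.4000, γ^t·E[r] = 1.120000, running G = 2.120000
t=2: π = [0.3560, 0.2200, 0.1480, 0.2760], E[r] = 1.3680, γ^t·E[r] = 0.875520, running G = 2.995520
t=3: π = [0.3540, 0.2208, 0.1444, 0.2808], E[r] = 1.3836, γ^t·E[r] = 0.708403, running G = 3.703923
t=4: π = [0.3550, 0.2210, 0.1433, 0.2807], E[r] = 1.3903, γ^t·E[r] = 0.569475, running G = 4.273398
t=5: π = [0.3552, 0.2212, 0.1430, 0.2806], E[r] = 1.3914, γ^t·E[r] = 0.455926, running G = 4.729324
t=6: π = [0.3552, 0.2212, 0.1429, 0.2807], E[r] = 1.3917, γ^t·E[r] = 0.364833, running G = 5.094157
t=7: π = [0.3552, 0.2212, 0.1429, 0.2807], E[r] = 1.3919, γ^t·E[r] = 0.291894, running G = 5.386051
t=8: π = [0.3552, 0.2212, 0.1429, 0.2807], E[r] = 1.3919, γ^t·E[r] = 0.233521, running G = 5.619572

G = 5.6196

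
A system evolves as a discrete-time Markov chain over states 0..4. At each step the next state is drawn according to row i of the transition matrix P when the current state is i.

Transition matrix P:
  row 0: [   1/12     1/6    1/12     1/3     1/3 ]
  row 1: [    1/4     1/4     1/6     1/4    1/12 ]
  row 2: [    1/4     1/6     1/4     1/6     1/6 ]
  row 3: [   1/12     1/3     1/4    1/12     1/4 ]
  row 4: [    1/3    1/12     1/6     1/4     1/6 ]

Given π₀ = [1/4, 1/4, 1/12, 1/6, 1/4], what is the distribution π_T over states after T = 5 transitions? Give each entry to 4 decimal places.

π = [0.1979, 0.2027, 0.1834, 0.2153, 0.2006]

t=0: π = [0.2500, 0.2500, 0.0833, 0.1667, 0.2500]
t=1: π = [0.2014, 0.1944, 0.1667, 0.2361, 0.2014]
t=2: π = [0.1939, 0.2054, 0.1834, 0.2135, 0.2037]
t=3: π = [0.1991, 0.2024, 0.1836, 0.2153, 0.1997]
t=4: π = [0.1976, 0.2028, 0.1833, 0.2154, 0.2009]
t=5: π = [0.1979, 0.2027, 0.1834, 0.2153, 0.2006]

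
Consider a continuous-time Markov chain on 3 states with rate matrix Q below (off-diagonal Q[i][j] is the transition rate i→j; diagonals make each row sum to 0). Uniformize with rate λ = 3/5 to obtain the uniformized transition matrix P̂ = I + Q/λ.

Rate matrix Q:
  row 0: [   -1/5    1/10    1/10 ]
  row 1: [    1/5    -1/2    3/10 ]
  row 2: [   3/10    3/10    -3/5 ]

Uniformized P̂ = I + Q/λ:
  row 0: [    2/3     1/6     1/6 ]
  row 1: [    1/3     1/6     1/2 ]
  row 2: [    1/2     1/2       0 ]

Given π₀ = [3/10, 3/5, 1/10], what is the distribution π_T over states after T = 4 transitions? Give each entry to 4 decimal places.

π = [0.5530, 0.2440, 0.2030]

t=0: π = [0.3000, 0.6000, 0.1000]
t=1: π = [0.4500, 0.2000, 0.3500]
t=2: π = [0.5417, 0.2833, 0.1750]
t=3: π = [0.5431, 0.2250, 0.2319]
t=4: π = [0.5530, 0.2440, 0.2030]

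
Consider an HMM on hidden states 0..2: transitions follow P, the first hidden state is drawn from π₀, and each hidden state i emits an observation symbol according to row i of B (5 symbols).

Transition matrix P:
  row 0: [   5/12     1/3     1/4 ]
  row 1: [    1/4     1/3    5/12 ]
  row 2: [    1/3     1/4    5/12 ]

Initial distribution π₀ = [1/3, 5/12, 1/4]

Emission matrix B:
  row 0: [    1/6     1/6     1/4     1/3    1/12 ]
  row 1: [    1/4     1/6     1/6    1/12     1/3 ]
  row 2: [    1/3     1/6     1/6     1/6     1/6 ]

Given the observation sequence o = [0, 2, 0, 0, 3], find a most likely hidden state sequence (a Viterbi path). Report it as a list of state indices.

t=0: δ = [5.556e-02, 1.042e-01, 8.333e-02]  (obs o_0=0)
t=1: δ = [6.944e-03, 5.787e-03, 7.234e-03]  ψ = [2, 1, 1]  (obs o_1=2)
t=2: δ = [4.823e-04, 5.787e-04, 1.005e-03]  ψ = [0, 0, 2]  (obs o_2=0)
t=3: δ = [5.582e-05, 6.279e-05, 1.395e-04]  ψ = [2, 2, 2]  (obs o_3=0)
t=4: δ = [1.550e-05, 2.907e-06, 9.690e-06]  ψ = [2, 2, 2]  (obs o_4=3)
backtrack: best end state = 0; path = [1, 2, 2, 2, 0]

path = [1, 2, 2, 2, 0]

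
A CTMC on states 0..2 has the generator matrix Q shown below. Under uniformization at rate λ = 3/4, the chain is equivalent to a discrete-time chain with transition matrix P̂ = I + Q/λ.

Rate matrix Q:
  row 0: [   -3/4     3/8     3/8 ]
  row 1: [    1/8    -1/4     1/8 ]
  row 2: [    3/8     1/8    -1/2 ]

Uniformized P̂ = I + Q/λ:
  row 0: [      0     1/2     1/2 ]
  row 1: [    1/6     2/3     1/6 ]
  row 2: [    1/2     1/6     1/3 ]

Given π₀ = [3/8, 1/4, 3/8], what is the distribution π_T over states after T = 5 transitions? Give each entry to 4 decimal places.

t=0: π = [0.3750, 0.2500, 0.3750]
t=1: π = [0.2292, 0.4167, 0.3542]
t=2: π = [0.2465, 0.4514, 0.3021]
t=3: π = [0.2263, 0.4745, 0.2992]
t=4: π = [0.2287, 0.4794, 0.2920]
t=5: π = [0.2259, 0.4826, 0.2916]

π = [0.2259, 0.4826, 0.2916]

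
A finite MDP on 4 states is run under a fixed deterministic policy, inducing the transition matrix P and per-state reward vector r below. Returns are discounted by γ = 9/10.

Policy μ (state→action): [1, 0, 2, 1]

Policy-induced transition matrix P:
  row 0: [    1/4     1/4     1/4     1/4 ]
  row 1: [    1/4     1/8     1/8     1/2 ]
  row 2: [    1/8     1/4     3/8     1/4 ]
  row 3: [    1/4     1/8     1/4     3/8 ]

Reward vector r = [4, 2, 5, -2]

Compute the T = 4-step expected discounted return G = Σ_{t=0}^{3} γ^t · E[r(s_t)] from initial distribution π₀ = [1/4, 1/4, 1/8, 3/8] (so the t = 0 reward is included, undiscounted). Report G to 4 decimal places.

t=0: π = [0.2500, 0.2500, 0.1250, 0.3750], E[r] = 1.3750, γ^t·E[r] = 1.375000, running G = 1.375000
t=1: π = [0.2344, 0.1719, 0.2344, 0.3594], E[r] = 1.7344, γ^t·E[r] = 1.560938, running G = 2.935938
t=2: π = [0.2207, 0.1836, 0.2578, 0.3379], E[r] = 1.8633, γ^t·E[r] = 1.509258, running G = 4.445195
t=3: π = [0.2178, 0.1848, 0.2593, 0.3381], E[r] = 1.8608, γ^t·E[r] = 1.356552, running G = 5.801748

G = 5.8017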